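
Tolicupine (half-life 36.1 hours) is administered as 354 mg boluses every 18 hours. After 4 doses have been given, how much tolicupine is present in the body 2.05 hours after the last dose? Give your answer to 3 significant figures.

The 4 doses were given 56.05, 38.05, 20.05, 2.05 hours ago.
Total = 354·(1/2)^(56.05/36.1) + 354·(1/2)^(38.05/36.1) + 354·(1/2)^(20.05/36.1) + 354·(1/2)^(2.05/36.1)
      = 120.67 + 170.5 + 240.89 + 340.34 ≈ 872.39 mg.

872 mg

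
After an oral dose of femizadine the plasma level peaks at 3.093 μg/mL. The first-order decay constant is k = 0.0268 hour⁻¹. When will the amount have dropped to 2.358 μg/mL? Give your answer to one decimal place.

t½ = ln 2 / k = 0.69315 / 0.0268 ≈ 25.864 hours.
Fraction remaining = 2.358/3.093 ≈ 0.76237.
n = log₂(3.093/2.358) = ln(1.3117)/ln 2 ≈ 0.39144 half-lives.
t = n × t½ = 0.39144 × 25.864 ≈ 10.124 hours.

10.1 hours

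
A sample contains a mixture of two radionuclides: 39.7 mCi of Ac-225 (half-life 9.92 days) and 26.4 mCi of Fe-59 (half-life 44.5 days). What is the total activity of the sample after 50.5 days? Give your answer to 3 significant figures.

13.2 mCi

Ac-225: 39.7 × (1/2)^(50.5/9.92) = 39.7 × (1/2)^5.0907 ≈ 1.165 mCi.
Fe-59: 26.4 × (1/2)^(50.5/44.5) = 26.4 × (1/2)^1.1348 ≈ 12.022 mCi.
Total = 1.165 + 12.022 ≈ 13.187 mCi.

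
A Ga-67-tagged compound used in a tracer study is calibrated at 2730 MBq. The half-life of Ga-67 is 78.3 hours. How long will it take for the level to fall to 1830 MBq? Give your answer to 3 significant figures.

45.2 hours

Fraction remaining = 1830/2730 ≈ 0.67033.
n = log₂(2730/1830) = ln(1.4918)/ln 2 ≈ 0.57706 half-lives.
t = n × t½ = 0.57706 × 78.3 ≈ 45.184 hours.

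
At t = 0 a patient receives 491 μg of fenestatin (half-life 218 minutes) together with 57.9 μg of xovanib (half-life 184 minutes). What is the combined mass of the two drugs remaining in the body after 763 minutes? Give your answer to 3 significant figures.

46.7 μg

fenestatin: 491 × (1/2)^(763/218) = 491 × (1/2)^3.5 ≈ 43.399 μg.
xovanib: 57.9 × (1/2)^(763/184) = 57.9 × (1/2)^4.1467 ≈ 3.2688 μg.
Total = 43.399 + 3.2688 ≈ 46.667 μg.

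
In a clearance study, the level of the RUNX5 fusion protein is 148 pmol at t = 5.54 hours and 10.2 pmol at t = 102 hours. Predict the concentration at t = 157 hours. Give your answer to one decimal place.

2.2 pmol

Over Δt = 102 − 5.54 = 96.46 hours, the level fell by a factor of 148/10.2 ≈ 14.51.
n = log₂(14.51) ≈ 3.859 half-lives, so t½ = 96.46/3.859 ≈ 24.996 hours.
From t = 102 to t = 157: 10.2 × (1/2)^((157−102)/24.996) ≈ 2.2194 pmol.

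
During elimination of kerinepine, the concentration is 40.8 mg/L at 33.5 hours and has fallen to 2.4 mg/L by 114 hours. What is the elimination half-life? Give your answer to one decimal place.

Over Δt = 114 − 33.5 = 80.5 hours, the level fell by a factor of 40.8/2.4 ≈ 17.
n = log₂(17) ≈ 4.0875 half-lives, so t½ = 80.5/4.0875 ≈ 19.694 hours.

19.7 hours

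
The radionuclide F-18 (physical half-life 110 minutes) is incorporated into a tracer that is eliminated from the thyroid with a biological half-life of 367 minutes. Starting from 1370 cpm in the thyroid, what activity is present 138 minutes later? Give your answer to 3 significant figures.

442 cpm

1/t_eff = 1/t_phys + 1/t_biol = 1/110 + 1/367 = 0.011816 per minute.
t_eff = 110 × 367 / (110 + 367) ≈ 84.633 minutes.
Remaining = 1370 × (1/2)^(138/84.633) = 1370 × (1/2)^1.6306 ≈ 442.46 cpm.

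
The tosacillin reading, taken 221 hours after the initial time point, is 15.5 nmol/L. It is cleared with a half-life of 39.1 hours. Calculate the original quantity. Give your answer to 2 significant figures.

780 nmol/L

Number of half-lives elapsed: n = 221/39.1 ≈ 5.6522.
A₀ = A × 2^n = 15.5 × 2^5.6522 = 15.5 × 50.289 ≈ 779.48 nmol/L.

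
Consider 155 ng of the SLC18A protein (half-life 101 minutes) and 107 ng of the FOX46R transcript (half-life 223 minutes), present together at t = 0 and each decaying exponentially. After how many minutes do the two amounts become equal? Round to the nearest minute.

Set 155·(1/2)^(t/101) = 107·(1/2)^(t/223).
Taking log₂: log₂(155/107) = t·(1/101 − 1/223).
log₂(1.4486) = 0.53466; 1/101 − 1/223 = 0.0054167.
t = 0.53466 / 0.0054167 ≈ 98.706 minutes.

99 minutes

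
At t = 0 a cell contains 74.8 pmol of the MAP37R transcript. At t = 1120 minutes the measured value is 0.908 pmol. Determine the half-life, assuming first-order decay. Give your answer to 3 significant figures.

A/A₀ = 0.908/74.8 ≈ 0.012139.
n = log₂(82.379) ≈ 6.3642 half-lives elapsed in 1120 minutes.
t½ = 1120/6.3642 ≈ 175.98 minutes.

176 minutes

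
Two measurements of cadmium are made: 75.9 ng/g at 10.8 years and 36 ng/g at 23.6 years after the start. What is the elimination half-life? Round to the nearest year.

Over Δt = 23.6 − 10.8 = 12.8 years, the level fell by a factor of 75.9/36 ≈ 2.1083.
n = log₂(2.1083) ≈ 1.0761 half-lives, so t½ = 12.8/1.0761 ≈ 11.895 years.

12 years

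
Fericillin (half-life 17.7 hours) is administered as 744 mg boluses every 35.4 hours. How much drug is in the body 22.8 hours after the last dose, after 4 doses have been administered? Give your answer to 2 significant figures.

The 4 doses were given 129, 93.6, 58.2, 22.8 hours ago.
Total = 744·(1/2)^(129/17.7) + 744·(1/2)^(93.6/17.7) + 744·(1/2)^(58.2/17.7) + 744·(1/2)^(22.8/17.7)
      = 4.7602 + 19.041 + 76.163 + 304.65 ≈ 404.62 mg.

400 mg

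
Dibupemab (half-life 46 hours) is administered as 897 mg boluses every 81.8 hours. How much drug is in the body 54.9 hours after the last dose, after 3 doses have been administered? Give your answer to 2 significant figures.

540 mg

The 3 doses were given 218.5, 136.7, 54.9 hours ago.
Total = 897·(1/2)^(218.5/46) + 897·(1/2)^(136.7/46) + 897·(1/2)^(54.9/46)
      = 33.335 + 114.34 + 392.21 ≈ 539.89 mg.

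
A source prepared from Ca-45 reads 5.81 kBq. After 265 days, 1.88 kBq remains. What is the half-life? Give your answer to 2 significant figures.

160 days

A/A₀ = 1.88/5.81 ≈ 0.32358.
n = log₂(3.0904) ≈ 1.6278 half-lives elapsed in 265 days.
t½ = 265/1.6278 ≈ 162.8 days.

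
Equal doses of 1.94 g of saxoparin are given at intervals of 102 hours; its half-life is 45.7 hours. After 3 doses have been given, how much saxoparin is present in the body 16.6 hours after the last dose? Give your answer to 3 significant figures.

1.90 g

The 3 doses were given 220.6, 118.6, 16.6 hours ago.
Total = 1.94·(1/2)^(220.6/45.7) + 1.94·(1/2)^(118.6/45.7) + 1.94·(1/2)^(16.6/45.7)
      = 0.068342 + 0.32105 + 1.5082 ≈ 1.8976 g.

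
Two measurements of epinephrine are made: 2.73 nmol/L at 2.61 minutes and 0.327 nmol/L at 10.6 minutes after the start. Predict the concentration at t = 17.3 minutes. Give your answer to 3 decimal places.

0.055 nmol/L

Over Δt = 10.6 − 2.61 = 7.99 minutes, the level fell by a factor of 2.73/0.327 ≈ 8.3486.
n = log₂(8.3486) ≈ 3.0615 half-lives, so t½ = 7.99/3.0615 ≈ 2.6098 minutes.
From t = 10.6 to t = 17.3: 0.327 × (1/2)^((17.3−10.6)/2.6098) ≈ 0.055173 nmol/L.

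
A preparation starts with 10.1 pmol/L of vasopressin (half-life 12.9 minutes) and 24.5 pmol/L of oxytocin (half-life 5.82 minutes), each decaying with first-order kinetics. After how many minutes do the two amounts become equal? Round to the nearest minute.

Set 10.1·(1/2)^(t/12.9) = 24.5·(1/2)^(t/5.82).
Taking log₂: log₂(10.1/24.5) = t·(1/12.9 − 1/5.82).
log₂(0.41224) = -1.2784; 1/12.9 − 1/5.82 = -0.094302.
t = -1.2784 / -0.094302 ≈ 13.557 minutes.

14 minutes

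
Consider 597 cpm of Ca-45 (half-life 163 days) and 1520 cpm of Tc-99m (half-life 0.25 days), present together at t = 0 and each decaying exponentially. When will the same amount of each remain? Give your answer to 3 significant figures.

Set 597·(1/2)^(t/163) = 1520·(1/2)^(t/0.25).
Taking log₂: log₂(597/1520) = t·(1/163 − 1/0.25).
log₂(0.39276) = -1.3483; 1/163 − 1/0.25 = -3.9939.
t = -1.3483 / -3.9939 ≈ 0.33758 days.

0.338 days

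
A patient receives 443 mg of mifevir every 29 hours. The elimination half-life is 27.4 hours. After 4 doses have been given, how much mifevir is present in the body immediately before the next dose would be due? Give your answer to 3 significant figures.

387 mg

The 4 doses were given 116, 87, 58, 29 hours ago.
Total = 443·(1/2)^(116/27.4) + 443·(1/2)^(87/27.4) + 443·(1/2)^(58/27.4) + 443·(1/2)^(29/27.4)
      = 23.549 + 49.043 + 102.14 + 212.71 ≈ 387.44 mg.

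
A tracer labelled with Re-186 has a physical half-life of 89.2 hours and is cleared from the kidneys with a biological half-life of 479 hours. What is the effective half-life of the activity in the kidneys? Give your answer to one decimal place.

75.2 hours

1/t_eff = 1/t_phys + 1/t_biol = 1/89.2 + 1/479 = 0.013298 per hour.
t_eff = 89.2 × 479 / (89.2 + 479) ≈ 75.197 hours.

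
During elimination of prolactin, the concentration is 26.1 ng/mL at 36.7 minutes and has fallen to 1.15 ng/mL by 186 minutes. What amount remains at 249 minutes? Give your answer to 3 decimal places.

Over Δt = 186 − 36.7 = 149.3 minutes, the level fell by a factor of 26.1/1.15 ≈ 22.696.
n = log₂(22.696) ≈ 4.5043 half-lives, so t½ = 149.3/4.5043 ≈ 33.146 minutes.
From t = 186 to t = 249: 1.15 × (1/2)^((249−186)/33.146) ≈ 0.30799 ng/mL.

0.308 ng/mL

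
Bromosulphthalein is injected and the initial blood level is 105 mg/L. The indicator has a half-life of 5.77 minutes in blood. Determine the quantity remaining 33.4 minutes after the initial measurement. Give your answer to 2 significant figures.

1.9 mg/L

Number of half-lives: n = 33.4/5.77 ≈ 5.7886.
Remaining = 105 × (1/2)^5.7886 = 105 × 0.018091 ≈ 1.8996 mg/L.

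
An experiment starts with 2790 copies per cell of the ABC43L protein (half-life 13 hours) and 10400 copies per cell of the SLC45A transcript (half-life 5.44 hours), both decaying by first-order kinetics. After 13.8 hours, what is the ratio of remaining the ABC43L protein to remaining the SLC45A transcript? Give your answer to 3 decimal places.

ABC43L protein: 2790 × (1/2)^(13.8/13) = 2790 × (1/2)^1.0615 ≈ 1336.7 copies per cell.
SLC45A transcript: 10400 × (1/2)^(13.8/5.44) = 10400 × (1/2)^2.5368 ≈ 1792.2 copies per cell.
Ratio ≈ 1336.7 / 1792.2 ≈ 0.74586.

0.746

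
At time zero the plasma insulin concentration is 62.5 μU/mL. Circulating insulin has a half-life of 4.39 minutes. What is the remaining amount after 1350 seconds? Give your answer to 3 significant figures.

Convert the elapsed time: 1350 seconds = 22.5 minutes.
Number of half-lives: n = 22.5/4.39 ≈ 5.1253.
Remaining = 62.5 × (1/2)^5.1253 = 62.5 × 0.028651 ≈ 1.7907 μU/mL.

1.79 μU/mL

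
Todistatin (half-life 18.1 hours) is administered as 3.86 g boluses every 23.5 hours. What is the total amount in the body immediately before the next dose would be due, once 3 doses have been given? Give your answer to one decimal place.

2.5 g

The 3 doses were given 70.5, 47, 23.5 hours ago.
Total = 3.86·(1/2)^(70.5/18.1) + 3.86·(1/2)^(47/18.1) + 3.86·(1/2)^(23.5/18.1)
      = 0.25946 + 0.63813 + 1.5694 ≈ 2.467 g.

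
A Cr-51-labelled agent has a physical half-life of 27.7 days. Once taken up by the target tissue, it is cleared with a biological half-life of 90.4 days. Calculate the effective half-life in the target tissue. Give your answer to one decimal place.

1/t_eff = 1/t_phys + 1/t_biol = 1/27.7 + 1/90.4 = 0.047163 per day.
t_eff = 27.7 × 90.4 / (27.7 + 90.4) ≈ 21.203 days.

21.2 days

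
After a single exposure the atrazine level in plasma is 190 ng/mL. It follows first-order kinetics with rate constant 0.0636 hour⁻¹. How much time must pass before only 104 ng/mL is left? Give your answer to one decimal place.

9.5 hours

t½ = ln 2 / λ = 0.69315 / 0.0636 ≈ 10.899 hours.
Fraction remaining = 104/190 ≈ 0.54737.
n = log₂(190/104) = ln(1.8269)/ln 2 ≈ 0.86942 half-lives.
t = n × t½ = 0.86942 × 10.899 ≈ 9.4754 hours.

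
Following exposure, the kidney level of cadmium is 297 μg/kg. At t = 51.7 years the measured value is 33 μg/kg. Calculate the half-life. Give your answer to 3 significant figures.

16.3 years

A/A₀ = 33/297 ≈ 0.11111.
n = log₂(9) ≈ 3.1699 half-lives elapsed in 51.7 years.
t½ = 51.7/3.1699 ≈ 16.31 years.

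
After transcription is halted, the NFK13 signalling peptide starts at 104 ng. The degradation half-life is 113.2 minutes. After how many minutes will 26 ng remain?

226.4 minutes

26/104 = 1/4, so 2 half-lives have elapsed.
t = 2 × 113.2 = 226.4 minutes.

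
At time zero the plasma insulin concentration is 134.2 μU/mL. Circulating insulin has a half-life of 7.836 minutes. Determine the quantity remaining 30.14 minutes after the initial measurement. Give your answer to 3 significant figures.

9.33 μU/mL

Number of half-lives: n = 30.14/7.836 ≈ 3.8464.
Remaining = 134.2 × (1/2)^3.8464 = 134.2 × 0.069524 ≈ 9.3301 μU/mL.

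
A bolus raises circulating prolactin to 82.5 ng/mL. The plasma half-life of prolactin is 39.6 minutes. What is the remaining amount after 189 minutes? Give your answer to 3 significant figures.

Number of half-lives: n = 189/39.6 ≈ 4.7727.
Remaining = 82.5 × (1/2)^4.7727 = 82.5 × 0.036582 ≈ 3.018 ng/mL.

3.02 ng/mL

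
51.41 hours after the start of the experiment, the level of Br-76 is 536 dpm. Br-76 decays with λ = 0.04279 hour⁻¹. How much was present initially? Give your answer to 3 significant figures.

t½ = ln 2 / λ = 0.69315 / 0.04279 ≈ 16.199 hours.
Number of half-lives elapsed: n = 51.41/16.199 ≈ 3.1737.
A₀ = A × 2^n = 536 × 2^3.1737 = 536 × 9.0235 ≈ 4836.6 dpm.

4840 dpm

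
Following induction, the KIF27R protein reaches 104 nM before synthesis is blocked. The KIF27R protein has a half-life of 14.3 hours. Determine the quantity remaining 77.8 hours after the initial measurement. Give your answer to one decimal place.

Number of half-lives: n = 77.8/14.3 ≈ 5.4406.
Remaining = 104 × (1/2)^5.4406 = 104 × 0.023027 ≈ 2.3948 nM.

2.4 nM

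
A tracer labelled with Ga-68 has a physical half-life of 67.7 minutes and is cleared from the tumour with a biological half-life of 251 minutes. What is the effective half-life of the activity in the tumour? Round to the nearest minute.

53 minutes

1/t_eff = 1/t_phys + 1/t_biol = 1/67.7 + 1/251 = 0.018755 per minute.
t_eff = 67.7 × 251 / (67.7 + 251) ≈ 53.319 minutes.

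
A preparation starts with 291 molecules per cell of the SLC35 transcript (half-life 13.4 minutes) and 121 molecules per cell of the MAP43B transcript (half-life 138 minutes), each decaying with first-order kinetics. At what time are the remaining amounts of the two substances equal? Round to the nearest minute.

19 minutes

Set 291·(1/2)^(t/13.4) = 121·(1/2)^(t/138).
Taking log₂: log₂(291/121) = t·(1/13.4 − 1/138).
log₂(2.405) = 1.266; 1/13.4 − 1/138 = 0.06738.
t = 1.266 / 0.06738 ≈ 18.789 minutes.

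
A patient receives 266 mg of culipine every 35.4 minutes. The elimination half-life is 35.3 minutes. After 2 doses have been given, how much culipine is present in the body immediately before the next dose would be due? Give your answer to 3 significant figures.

199 mg

The 2 doses were given 70.8, 35.4 minutes ago.
Total = 266·(1/2)^(70.8/35.3) + 266·(1/2)^(35.4/35.3)
      = 66.239 + 132.74 ≈ 198.98 mg.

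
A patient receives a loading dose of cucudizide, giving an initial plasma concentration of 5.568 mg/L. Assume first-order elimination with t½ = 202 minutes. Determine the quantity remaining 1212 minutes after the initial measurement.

Elapsed time is 6 half-lives (1212/202).
Each half-life halves the amount: 5.568 × (1/2)^6 = 5.568/64 = 0.087 mg/L.

0.087 mg/L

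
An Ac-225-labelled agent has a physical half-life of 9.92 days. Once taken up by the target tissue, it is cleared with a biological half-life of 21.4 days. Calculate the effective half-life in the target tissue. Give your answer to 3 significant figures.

6.78 days

1/t_eff = 1/t_phys + 1/t_biol = 1/9.92 + 1/21.4 = 0.14754 per day.
t_eff = 9.92 × 21.4 / (9.92 + 21.4) ≈ 6.778 days.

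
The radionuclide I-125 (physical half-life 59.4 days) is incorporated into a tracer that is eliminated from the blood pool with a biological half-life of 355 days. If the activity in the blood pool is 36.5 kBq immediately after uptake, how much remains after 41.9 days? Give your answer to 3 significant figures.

20.6 kBq

1/t_eff = 1/t_phys + 1/t_biol = 1/59.4 + 1/355 = 0.019652 per day.
t_eff = 59.4 × 355 / (59.4 + 355) ≈ 50.886 days.
Remaining = 36.5 × (1/2)^(41.9/50.886) = 36.5 × (1/2)^0.82342 ≈ 20.626 kBq.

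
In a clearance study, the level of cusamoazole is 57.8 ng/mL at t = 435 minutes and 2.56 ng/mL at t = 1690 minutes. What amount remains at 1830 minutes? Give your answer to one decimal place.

Over Δt = 1690 − 435 = 1255 minutes, the level fell by a factor of 57.8/2.56 ≈ 22.578.
n = log₂(22.578) ≈ 4.4969 half-lives, so t½ = 1255/4.4969 ≈ 279.08 minutes.
From t = 1690 to t = 1830: 2.56 × (1/2)^((1830−1690)/279.08) ≈ 1.8081 ng/mL.

1.8 ng/mL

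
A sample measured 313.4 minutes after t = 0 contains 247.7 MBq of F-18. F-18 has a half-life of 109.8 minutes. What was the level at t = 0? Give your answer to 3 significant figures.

Number of half-lives elapsed: n = 313.4/109.8 ≈ 2.8543.
A₀ = A × 2^n = 247.7 × 2^2.8543 = 247.7 × 7.2314 ≈ 1791.2 MBq.

1790 MBq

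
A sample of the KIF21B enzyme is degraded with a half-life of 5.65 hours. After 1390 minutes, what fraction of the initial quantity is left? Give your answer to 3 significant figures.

1390 minutes = 23.1667 hours.
n = 23.1667/5.65 ≈ 4.1003 half-lives.
Fraction remaining = (1/2)^4.1003 ≈ 0.058303.

0.0583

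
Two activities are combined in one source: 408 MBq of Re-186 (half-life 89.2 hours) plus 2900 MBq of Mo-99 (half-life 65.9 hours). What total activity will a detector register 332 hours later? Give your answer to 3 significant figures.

Re-186: 408 × (1/2)^(332/89.2) = 408 × (1/2)^3.722 ≈ 30.92 MBq.
Mo-99: 2900 × (1/2)^(332/65.9) = 2900 × (1/2)^5.0379 ≈ 88.273 MBq.
Total = 30.92 + 88.273 ≈ 119.19 MBq.

119 MBq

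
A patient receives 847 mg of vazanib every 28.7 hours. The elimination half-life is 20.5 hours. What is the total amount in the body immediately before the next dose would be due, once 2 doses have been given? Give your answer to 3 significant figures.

443 mg

The 2 doses were given 57.4, 28.7 hours ago.
Total = 847·(1/2)^(57.4/20.5) + 847·(1/2)^(28.7/20.5)
      = 121.62 + 320.95 ≈ 442.57 mg.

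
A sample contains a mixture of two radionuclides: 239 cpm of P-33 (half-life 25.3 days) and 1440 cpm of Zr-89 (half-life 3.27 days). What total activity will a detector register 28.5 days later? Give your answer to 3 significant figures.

113 cpm

P-33: 239 × (1/2)^(28.5/25.3) = 239 × (1/2)^1.1265 ≈ 109.47 cpm.
Zr-89: 1440 × (1/2)^(28.5/3.27) = 1440 × (1/2)^8.7156 ≈ 3.4254 cpm.
Total = 109.47 + 3.4254 ≈ 112.89 cpm.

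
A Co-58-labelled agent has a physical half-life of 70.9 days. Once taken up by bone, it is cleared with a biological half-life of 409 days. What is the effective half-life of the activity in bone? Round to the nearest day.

60 days

1/t_eff = 1/t_phys + 1/t_biol = 1/70.9 + 1/409 = 0.016549 per day.
t_eff = 70.9 × 409 / (70.9 + 409) ≈ 60.425 days.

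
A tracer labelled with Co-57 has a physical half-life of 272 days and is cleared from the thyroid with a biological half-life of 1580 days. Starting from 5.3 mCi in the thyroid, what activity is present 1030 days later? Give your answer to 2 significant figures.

1/t_eff = 1/t_phys + 1/t_biol = 1/272 + 1/1580 = 0.0043094 per day.
t_eff = 272 × 1580 / (272 + 1580) ≈ 232.05 days.
Remaining = 5.3 × (1/2)^(1030/232.05) = 5.3 × (1/2)^4.4387 ≈ 0.2444 mCi.

0.24 mCi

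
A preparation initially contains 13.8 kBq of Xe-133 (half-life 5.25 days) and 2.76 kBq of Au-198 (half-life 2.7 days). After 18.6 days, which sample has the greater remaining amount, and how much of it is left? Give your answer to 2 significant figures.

Xe-133, 1.2 kBq

Xe-133: 13.8 × (1/2)^3.5429 ≈ 1.1841 kBq.
Au-198: 2.76 × (1/2)^6.8889 ≈ 0.023289 kBq.
Xe-133 has more remaining, at ≈ 1.1841 kBq.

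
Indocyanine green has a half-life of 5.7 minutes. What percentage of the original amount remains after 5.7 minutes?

50%

n = 5.7/5.7 ≈ 1 half-life.
Fraction remaining = (1/2)^1 ≈ 0.5, i.e. 50%.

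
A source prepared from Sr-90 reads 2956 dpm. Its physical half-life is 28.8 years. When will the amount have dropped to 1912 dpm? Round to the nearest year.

Fraction remaining = 1912/2956 ≈ 0.64682.
n = log₂(2956/1912) = ln(1.546)/ln 2 ≈ 0.62856 half-lives.
t = n × t½ = 0.62856 × 28.8 ≈ 18.103 years.

18 years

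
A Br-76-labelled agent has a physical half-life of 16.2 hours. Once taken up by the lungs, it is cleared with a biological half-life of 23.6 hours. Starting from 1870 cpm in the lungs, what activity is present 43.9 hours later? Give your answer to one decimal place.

1/t_eff = 1/t_phys + 1/t_biol = 1/16.2 + 1/23.6 = 0.1041 per hour.
t_eff = 16.2 × 23.6 / (16.2 + 23.6) ≈ 9.606 hours.
Remaining = 1870 × (1/2)^(43.9/9.606) = 1870 × (1/2)^4.57 ≈ 78.726 cpm.

78.7 cpm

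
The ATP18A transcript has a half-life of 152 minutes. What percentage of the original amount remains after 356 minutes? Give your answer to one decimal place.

19.7%

n = 356/152 ≈ 2.3421 half-lives.
Fraction remaining = (1/2)^2.3421 ≈ 0.19722, i.e. 19.722%.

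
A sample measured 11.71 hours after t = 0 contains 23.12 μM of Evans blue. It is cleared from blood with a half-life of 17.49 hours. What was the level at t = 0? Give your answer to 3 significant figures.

Number of half-lives elapsed: n = 11.71/17.49 ≈ 0.66953.
A₀ = A × 2^n = 23.12 × 2^0.66953 = 23.12 × 1.5905 ≈ 36.774 μM.

36.8 μM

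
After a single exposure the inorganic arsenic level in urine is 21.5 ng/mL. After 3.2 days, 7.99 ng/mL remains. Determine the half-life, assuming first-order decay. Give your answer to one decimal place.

2.2 days

A/A₀ = 7.99/21.5 ≈ 0.37163.
n = log₂(2.6909) ≈ 1.4281 half-lives elapsed in 3.2 days.
t½ = 3.2/1.4281 ≈ 2.2408 days.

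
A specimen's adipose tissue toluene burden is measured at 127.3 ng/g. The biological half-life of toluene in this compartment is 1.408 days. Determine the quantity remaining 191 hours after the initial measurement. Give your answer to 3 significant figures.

Convert the elapsed time: 191 hours = 7.95833 days.
Number of half-lives: n = 7.95833/1.408 ≈ 5.6522.
Remaining = 127.3 × (1/2)^5.6522 = 127.3 × 0.019884 ≈ 2.5313 ng/g.

2.53 ng/g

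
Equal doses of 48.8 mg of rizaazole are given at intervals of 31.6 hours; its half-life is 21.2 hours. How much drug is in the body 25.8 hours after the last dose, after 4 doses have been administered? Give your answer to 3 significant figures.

32.1 mg

The 4 doses were given 120.6, 89, 57.4, 25.8 hours ago.
Total = 48.8·(1/2)^(120.6/21.2) + 48.8·(1/2)^(89/21.2) + 48.8·(1/2)^(57.4/21.2) + 48.8·(1/2)^(25.8/21.2)
      = 0.94614 + 2.6587 + 7.4708 + 20.993 ≈ 32.068 mg.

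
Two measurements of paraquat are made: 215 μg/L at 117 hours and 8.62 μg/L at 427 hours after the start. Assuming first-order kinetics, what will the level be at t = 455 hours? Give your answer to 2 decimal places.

Over Δt = 427 − 117 = 310 hours, the level fell by a factor of 215/8.62 ≈ 24.942.
n = log₂(24.942) ≈ 4.6405 half-lives, so t½ = 310/4.6405 ≈ 66.803 hours.
From t = 427 to t = 455: 8.62 × (1/2)^((455−427)/66.803) ≈ 6.4466 μg/L.

6.45 μg/L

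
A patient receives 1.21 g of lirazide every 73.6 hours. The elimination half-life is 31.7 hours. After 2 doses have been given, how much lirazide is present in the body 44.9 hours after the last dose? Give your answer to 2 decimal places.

The 2 doses were given 118.5, 44.9 hours ago.
Total = 1.21·(1/2)^(118.5/31.7) + 1.21·(1/2)^(44.9/31.7)
      = 0.090674 + 0.45332 ≈ 0.54399 g.

0.54 g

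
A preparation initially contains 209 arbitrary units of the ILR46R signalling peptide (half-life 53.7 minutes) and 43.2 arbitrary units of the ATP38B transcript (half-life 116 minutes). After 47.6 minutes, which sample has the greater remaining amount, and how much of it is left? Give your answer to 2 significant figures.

ILR46R signalling peptide, 110 arbitrary units

ILR46R signalling peptide: 209 × (1/2)^0.88641 ≈ 113.06 arbitrary units.
ATP38B transcript: 43.2 × (1/2)^0.41034 ≈ 32.506 arbitrary units.
ILR46R signalling peptide has more remaining, at ≈ 113.06 arbitrary units.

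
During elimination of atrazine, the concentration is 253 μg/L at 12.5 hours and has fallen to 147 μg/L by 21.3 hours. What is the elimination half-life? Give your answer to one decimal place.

11.2 hours

Over Δt = 21.3 − 12.5 = 8.8 hours, the level fell by a factor of 253/147 ≈ 1.7211.
n = log₂(1.7211) ≈ 0.78332 half-lives, so t½ = 8.8/0.78332 ≈ 11.234 hours.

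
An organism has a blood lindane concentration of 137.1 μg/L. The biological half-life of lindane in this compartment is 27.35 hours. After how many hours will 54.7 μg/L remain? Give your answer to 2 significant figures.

36 hours

Fraction remaining = 54.7/137.1 ≈ 0.39898.
n = log₂(137.1/54.7) = ln(2.5064)/ln 2 ≈ 1.3256 half-lives.
t = n × t½ = 1.3256 × 27.35 ≈ 36.256 hours.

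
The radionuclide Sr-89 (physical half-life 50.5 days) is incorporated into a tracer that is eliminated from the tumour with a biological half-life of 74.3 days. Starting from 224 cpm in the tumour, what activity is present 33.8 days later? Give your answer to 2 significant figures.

100 cpm

1/t_eff = 1/t_phys + 1/t_biol = 1/50.5 + 1/74.3 = 0.033261 per day.
t_eff = 50.5 × 74.3 / (50.5 + 74.3) ≈ 30.065 days.
Remaining = 224 × (1/2)^(33.8/30.065) = 224 × (1/2)^1.1242 ≈ 102.76 cpm.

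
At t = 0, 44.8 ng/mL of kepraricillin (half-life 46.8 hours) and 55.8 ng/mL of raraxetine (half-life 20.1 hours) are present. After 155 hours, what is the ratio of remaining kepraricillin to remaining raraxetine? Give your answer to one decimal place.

kepraricillin: 44.8 × (1/2)^(155/46.8) = 44.8 × (1/2)^3.312 ≈ 4.511 ng/mL.
raraxetine: 55.8 × (1/2)^(155/20.1) = 55.8 × (1/2)^7.7114 ≈ 0.26623 ng/mL.
Ratio ≈ 4.511 / 0.26623 ≈ 16.944.

16.9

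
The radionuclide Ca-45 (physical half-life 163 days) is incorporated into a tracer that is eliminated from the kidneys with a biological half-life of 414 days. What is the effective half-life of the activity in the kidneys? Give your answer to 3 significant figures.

117 days

1/t_eff = 1/t_phys + 1/t_biol = 1/163 + 1/414 = 0.0085504 per day.
t_eff = 163 × 414 / (163 + 414) ≈ 116.95 days.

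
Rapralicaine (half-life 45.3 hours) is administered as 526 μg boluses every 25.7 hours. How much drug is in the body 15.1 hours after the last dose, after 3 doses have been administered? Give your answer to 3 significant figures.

889 μg

The 3 doses were given 66.5, 40.8, 15.1 hours ago.
Total = 526·(1/2)^(66.5/45.3) + 526·(1/2)^(40.8/45.3) + 526·(1/2)^(15.1/45.3)
      = 190.14 + 281.75 + 417.49 ≈ 889.37 μg.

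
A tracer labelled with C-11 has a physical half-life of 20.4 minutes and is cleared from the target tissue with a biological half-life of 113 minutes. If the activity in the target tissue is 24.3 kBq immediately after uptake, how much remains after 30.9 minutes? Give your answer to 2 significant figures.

7.0 kBq

1/t_eff = 1/t_phys + 1/t_biol = 1/20.4 + 1/113 = 0.057869 per minute.
t_eff = 20.4 × 113 / (20.4 + 113) ≈ 17.28 minutes.
Remaining = 24.3 × (1/2)^(30.9/17.28) = 24.3 × (1/2)^1.7882 ≈ 7.0359 kBq.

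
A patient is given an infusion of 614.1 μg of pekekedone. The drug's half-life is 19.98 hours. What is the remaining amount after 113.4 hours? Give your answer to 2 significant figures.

12 μg

Number of half-lives: n = 113.4/19.98 ≈ 5.6757.
Remaining = 614.1 × (1/2)^5.6757 = 614.1 × 0.019564 ≈ 12.014 μg.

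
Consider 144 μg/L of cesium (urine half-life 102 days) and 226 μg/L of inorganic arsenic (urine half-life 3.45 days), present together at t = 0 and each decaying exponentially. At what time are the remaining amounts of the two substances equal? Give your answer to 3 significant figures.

Set 144·(1/2)^(t/102) = 226·(1/2)^(t/3.45).
Taking log₂: log₂(144/226) = t·(1/102 − 1/3.45).
log₂(0.63717) = -0.65025; 1/102 − 1/3.45 = -0.28005.
t = -0.65025 / -0.28005 ≈ 2.3219 days.

2.32 days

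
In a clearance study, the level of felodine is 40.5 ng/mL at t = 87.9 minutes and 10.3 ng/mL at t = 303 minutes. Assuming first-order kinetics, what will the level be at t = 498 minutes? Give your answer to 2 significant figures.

Over Δt = 303 − 87.9 = 215.1 minutes, the level fell by a factor of 40.5/10.3 ≈ 3.932.
n = log₂(3.932) ≈ 1.9753 half-lives, so t½ = 215.1/1.9753 ≈ 108.9 minutes.
From t = 303 to t = 498: 10.3 × (1/2)^((498−303)/108.9) ≈ 2.977 ng/mL.

3.0 ng/mL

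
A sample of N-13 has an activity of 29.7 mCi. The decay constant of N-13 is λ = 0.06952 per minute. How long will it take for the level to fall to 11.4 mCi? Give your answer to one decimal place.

13.8 minutes

t½ = ln 2 / λ = 0.69315 / 0.06952 ≈ 9.9705 minutes.
Fraction remaining = 11.4/29.7 ≈ 0.38384.
n = log₂(29.7/11.4) = ln(2.6053)/ln 2 ≈ 1.3814 half-lives.
t = n × t½ = 1.3814 × 9.9705 ≈ 13.773 minutes.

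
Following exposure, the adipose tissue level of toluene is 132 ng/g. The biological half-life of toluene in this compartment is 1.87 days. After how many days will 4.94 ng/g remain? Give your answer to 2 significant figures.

8.9 days

Fraction remaining = 4.94/132 ≈ 0.037424.
n = log₂(132/4.94) = ln(26.721)/ln 2 ≈ 4.7399 half-lives.
t = n × t½ = 4.7399 × 1.87 ≈ 8.8636 days.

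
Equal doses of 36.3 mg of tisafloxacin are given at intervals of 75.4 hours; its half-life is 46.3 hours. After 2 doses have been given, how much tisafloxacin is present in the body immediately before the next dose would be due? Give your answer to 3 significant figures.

15.5 mg

The 2 doses were given 150.8, 75.4 hours ago.
Total = 36.3·(1/2)^(150.8/46.3) + 36.3·(1/2)^(75.4/46.3)
      = 3.797 + 11.74 ≈ 15.537 mg.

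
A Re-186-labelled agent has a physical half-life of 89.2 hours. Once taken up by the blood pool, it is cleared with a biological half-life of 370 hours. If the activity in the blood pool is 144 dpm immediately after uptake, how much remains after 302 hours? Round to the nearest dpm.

8 dpm

1/t_eff = 1/t_phys + 1/t_biol = 1/89.2 + 1/370 = 0.013913 per hour.
t_eff = 89.2 × 370 / (89.2 + 370) ≈ 71.873 hours.
Remaining = 144 × (1/2)^(302/71.873) = 144 × (1/2)^4.2019 ≈ 7.8248 dpm.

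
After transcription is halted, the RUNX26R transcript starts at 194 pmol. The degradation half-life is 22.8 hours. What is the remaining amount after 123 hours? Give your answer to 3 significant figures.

4.61 pmol

Number of half-lives: n = 123/22.8 ≈ 5.3947.
Remaining = 194 × (1/2)^5.3947 = 194 × 0.02377 ≈ 4.6113 pmol.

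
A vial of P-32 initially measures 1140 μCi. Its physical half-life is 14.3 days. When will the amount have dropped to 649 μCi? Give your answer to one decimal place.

Fraction remaining = 649/1140 ≈ 0.5693.
n = log₂(1140/649) = ln(1.7565)/ln 2 ≈ 0.81274 half-lives.
t = n × t½ = 0.81274 × 14.3 ≈ 11.622 days.

11.6 days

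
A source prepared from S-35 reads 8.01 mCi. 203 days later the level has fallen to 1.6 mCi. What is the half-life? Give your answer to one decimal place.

87.4 days

A/A₀ = 1.6/8.01 ≈ 0.19975.
n = log₂(5.0062) ≈ 2.3237 half-lives elapsed in 203 days.
t½ = 203/2.3237 ≈ 87.36 days.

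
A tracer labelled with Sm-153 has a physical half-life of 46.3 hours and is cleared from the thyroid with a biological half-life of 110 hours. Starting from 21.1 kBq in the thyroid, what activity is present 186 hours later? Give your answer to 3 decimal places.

1/t_eff = 1/t_phys + 1/t_biol = 1/46.3 + 1/110 = 0.030689 per hour.
t_eff = 46.3 × 110 / (46.3 + 110) ≈ 32.585 hours.
Remaining = 21.1 × (1/2)^(186/32.585) = 21.1 × (1/2)^5.7082 ≈ 0.4036 kBq.

0.404 kBq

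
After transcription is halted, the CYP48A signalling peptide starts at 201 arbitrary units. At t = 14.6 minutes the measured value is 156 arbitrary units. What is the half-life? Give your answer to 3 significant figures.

A/A₀ = 156/201 ≈ 0.77612.
n = log₂(1.2885) ≈ 0.36565 half-lives elapsed in 14.6 minutes.
t½ = 14.6/0.36565 ≈ 39.929 minutes.

39.9 minutes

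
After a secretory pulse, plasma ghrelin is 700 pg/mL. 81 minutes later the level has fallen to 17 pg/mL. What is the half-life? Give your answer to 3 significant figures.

A/A₀ = 17/700 ≈ 0.024286.
n = log₂(41.176) ≈ 5.3637 half-lives elapsed in 81 minutes.
t½ = 81/5.3637 ≈ 15.101 minutes.

15.1 minutes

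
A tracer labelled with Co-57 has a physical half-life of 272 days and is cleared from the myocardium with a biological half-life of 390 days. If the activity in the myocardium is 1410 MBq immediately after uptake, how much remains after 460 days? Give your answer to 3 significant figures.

193 MBq

1/t_eff = 1/t_phys + 1/t_biol = 1/272 + 1/390 = 0.0062406 per day.
t_eff = 272 × 390 / (272 + 390) ≈ 160.24 days.
Remaining = 1410 × (1/2)^(460/160.24) = 1410 × (1/2)^2.8707 ≈ 192.78 MBq.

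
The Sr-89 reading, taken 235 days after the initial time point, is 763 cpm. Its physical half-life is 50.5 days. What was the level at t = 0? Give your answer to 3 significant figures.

Number of half-lives elapsed: n = 235/50.5 ≈ 4.6535.
A₀ = A × 2^n = 763 × 2^4.6535 = 763 × 25.167 ≈ 19202 cpm.

19200 cpm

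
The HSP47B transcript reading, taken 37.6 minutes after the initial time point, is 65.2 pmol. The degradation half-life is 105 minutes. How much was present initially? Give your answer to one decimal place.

83.6 pmol

Number of half-lives elapsed: n = 37.6/105 ≈ 0.3581.
A₀ = A × 2^n = 65.2 × 2^0.3581 = 65.2 × 1.2817 ≈ 83.569 pmol.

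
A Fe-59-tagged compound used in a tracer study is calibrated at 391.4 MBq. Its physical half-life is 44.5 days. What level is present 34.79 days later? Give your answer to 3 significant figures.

228 MBq

Number of half-lives: n = 34.79/44.5 ≈ 0.7818.
Remaining = 391.4 × (1/2)^0.7818 = 391.4 × 0.58164 ≈ 227.65 MBq.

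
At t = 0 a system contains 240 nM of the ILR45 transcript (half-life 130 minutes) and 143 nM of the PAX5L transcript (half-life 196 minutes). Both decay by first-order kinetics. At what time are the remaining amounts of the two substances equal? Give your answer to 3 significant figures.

288 minutes

Set 240·(1/2)^(t/130) = 143·(1/2)^(t/196).
Taking log₂: log₂(240/143) = t·(1/130 − 1/196).
log₂(1.6783) = 0.74702; 1/130 − 1/196 = 0.0025903.
t = 0.74702 / 0.0025903 ≈ 288.39 minutes.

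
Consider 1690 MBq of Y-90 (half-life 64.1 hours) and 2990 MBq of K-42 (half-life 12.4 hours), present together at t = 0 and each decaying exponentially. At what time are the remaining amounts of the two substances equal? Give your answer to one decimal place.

Set 1690·(1/2)^(t/64.1) = 2990·(1/2)^(t/12.4).
Taking log₂: log₂(1690/2990) = t·(1/64.1 − 1/12.4).
log₂(0.56522) = -0.82312; 1/64.1 − 1/12.4 = -0.065045.
t = -0.82312 / -0.065045 ≈ 12.655 hours.

12.7 hours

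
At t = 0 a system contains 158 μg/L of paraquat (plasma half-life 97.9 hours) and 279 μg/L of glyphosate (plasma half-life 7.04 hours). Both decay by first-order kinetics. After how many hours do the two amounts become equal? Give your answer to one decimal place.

Set 158·(1/2)^(t/97.9) = 279·(1/2)^(t/7.04).
Taking log₂: log₂(158/279) = t·(1/97.9 − 1/7.04).
log₂(0.56631) = -0.82034; 1/97.9 − 1/7.04 = -0.13183.
t = -0.82034 / -0.13183 ≈ 6.2227 hours.

6.2 hours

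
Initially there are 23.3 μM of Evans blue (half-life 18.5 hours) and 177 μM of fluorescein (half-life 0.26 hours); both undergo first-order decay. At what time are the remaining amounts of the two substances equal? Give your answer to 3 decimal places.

0.771 hours

Set 23.3·(1/2)^(t/18.5) = 177·(1/2)^(t/0.26).
Taking log₂: log₂(23.3/177) = t·(1/18.5 − 1/0.26).
log₂(0.13164) = -2.9253; 1/18.5 − 1/0.26 = -3.7921.
t = -2.9253 / -3.7921 ≈ 0.77143 hours.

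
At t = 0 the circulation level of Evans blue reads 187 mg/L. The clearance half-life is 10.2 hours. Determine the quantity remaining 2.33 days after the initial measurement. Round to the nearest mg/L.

4 mg/L

Convert the elapsed time: 2.33 days = 55.92 hours.
Number of half-lives: n = 55.92/10.2 ≈ 5.4824.
Remaining = 187 × (1/2)^5.4824 = 187 × 0.022369 ≈ 4.183 mg/L.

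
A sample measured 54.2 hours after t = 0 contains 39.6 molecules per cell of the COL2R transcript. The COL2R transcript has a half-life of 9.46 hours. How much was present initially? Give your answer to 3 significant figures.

Number of half-lives elapsed: n = 54.2/9.46 ≈ 5.7294.
A₀ = A × 2^n = 39.6 × 2^5.7294 = 39.6 × 53.054 ≈ 2100.9 molecules per cell.

2100 molecules per cell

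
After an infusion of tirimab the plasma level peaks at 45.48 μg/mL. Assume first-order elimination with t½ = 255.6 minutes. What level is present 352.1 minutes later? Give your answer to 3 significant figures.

Number of half-lives: n = 352.1/255.6 ≈ 1.3775.
Remaining = 45.48 × (1/2)^1.3775 = 45.48 × 0.38487 ≈ 17.504 μg/mL.

17.5 μg/mL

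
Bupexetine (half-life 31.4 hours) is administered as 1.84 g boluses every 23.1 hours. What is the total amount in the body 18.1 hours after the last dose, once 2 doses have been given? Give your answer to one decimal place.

The 2 doses were given 41.2, 18.1 hours ago.
Total = 1.84·(1/2)^(41.2/31.4) + 1.84·(1/2)^(18.1/31.4)
      = 0.74103 + 1.2339 ≈ 1.975 g.

2.0 g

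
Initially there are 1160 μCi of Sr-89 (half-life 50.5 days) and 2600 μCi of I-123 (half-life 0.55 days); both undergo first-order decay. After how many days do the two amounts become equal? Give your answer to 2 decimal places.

0.65 days

Set 1160·(1/2)^(t/50.5) = 2600·(1/2)^(t/0.55).
Taking log₂: log₂(1160/2600) = t·(1/50.5 − 1/0.55).
log₂(0.44615) = -1.1644; 1/50.5 − 1/0.55 = -1.7984.
t = -1.1644 / -1.7984 ≈ 0.64746 days.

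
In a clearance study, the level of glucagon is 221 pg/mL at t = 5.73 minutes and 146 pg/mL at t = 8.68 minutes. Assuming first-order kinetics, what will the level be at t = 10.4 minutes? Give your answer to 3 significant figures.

115 pg/mL

Over Δt = 8.68 − 5.73 = 2.95 minutes, the level fell by a factor of 221/146 ≈ 1.5137.
n = log₂(1.5137) ≈ 0.59808 half-lives, so t½ = 2.95/0.59808 ≈ 4.9325 minutes.
From t = 8.68 to t = 10.4: 146 × (1/2)^((10.4−8.68)/4.9325) ≈ 114.65 pg/mL.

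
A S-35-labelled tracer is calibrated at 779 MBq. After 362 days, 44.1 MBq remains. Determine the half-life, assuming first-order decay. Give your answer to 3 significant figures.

A/A₀ = 44.1/779 ≈ 0.056611.
n = log₂(17.664) ≈ 4.1428 half-lives elapsed in 362 days.
t½ = 362/4.1428 ≈ 87.381 days.

87.4 days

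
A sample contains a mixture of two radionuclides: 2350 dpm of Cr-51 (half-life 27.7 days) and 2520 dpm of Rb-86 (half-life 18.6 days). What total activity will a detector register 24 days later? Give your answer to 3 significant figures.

Cr-51: 2350 × (1/2)^(24/27.7) = 2350 × (1/2)^0.86643 ≈ 1289 dpm.
Rb-86: 2520 × (1/2)^(24/18.6) = 2520 × (1/2)^1.2903 ≈ 1030.3 dpm.
Total = 1289 + 1030.3 ≈ 2319.3 dpm.

2320 dpm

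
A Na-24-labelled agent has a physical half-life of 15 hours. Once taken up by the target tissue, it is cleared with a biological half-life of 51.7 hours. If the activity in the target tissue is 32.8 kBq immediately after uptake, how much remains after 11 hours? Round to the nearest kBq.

17 kBq

1/t_eff = 1/t_phys + 1/t_biol = 1/15 + 1/51.7 = 0.086009 per hour.
t_eff = 15 × 51.7 / (15 + 51.7) ≈ 11.627 hours.
Remaining = 32.8 × (1/2)^(11/11.627) = 32.8 × (1/2)^0.9461 ≈ 17.024 kBq.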